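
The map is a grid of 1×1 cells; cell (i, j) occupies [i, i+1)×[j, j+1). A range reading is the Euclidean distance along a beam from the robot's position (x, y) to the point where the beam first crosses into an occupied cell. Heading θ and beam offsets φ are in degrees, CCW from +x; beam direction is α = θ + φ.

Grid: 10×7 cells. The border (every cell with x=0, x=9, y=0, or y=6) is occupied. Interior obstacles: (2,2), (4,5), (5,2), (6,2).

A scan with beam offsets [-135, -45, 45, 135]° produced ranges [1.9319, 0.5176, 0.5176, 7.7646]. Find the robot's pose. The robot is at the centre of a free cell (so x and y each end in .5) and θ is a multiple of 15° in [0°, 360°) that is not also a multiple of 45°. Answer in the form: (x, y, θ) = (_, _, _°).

(x, y, θ) = (8.5, 5.5, 60°)

The pose lattice has 36·16 = 576 candidates. Test each by forward raycasting.
  (6.5, 5.5, 30°): beam 1 = 2.5882 ≠ 1.9319 ✗
  (3.5, 4.5, 285°): beam 1 = 2.8868 ≠ 1.9319 ✗
  (1.5, 5.5, 75°): beam 1 = 2.8868 ≠ 1.9319 ✗
  …
  (8.5, 5.5, 60°): r_1=1.9319, r_2=0.5176, r_3=0.5176, r_4=7.7646 — all match ✓
No second candidate reproduces the full scan.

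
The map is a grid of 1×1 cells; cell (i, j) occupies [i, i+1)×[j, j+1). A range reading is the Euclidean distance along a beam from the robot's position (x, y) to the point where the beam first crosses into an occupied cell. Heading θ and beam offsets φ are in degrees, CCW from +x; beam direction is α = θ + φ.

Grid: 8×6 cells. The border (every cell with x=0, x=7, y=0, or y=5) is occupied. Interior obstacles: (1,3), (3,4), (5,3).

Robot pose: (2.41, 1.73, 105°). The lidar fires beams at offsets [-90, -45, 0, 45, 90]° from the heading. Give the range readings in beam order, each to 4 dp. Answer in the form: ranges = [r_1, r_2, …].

beam 1: φ=-90°, α=15°
  direction (0.9659, 0.2588); cell (2,1); t to first gridline: x 0.6108, y 1.0432 (then +1.0353 / +3.8637)
    (3,1) via x @ 0.6108
    (3,2) via y @ 1.0432
    (4,2) via x @ 1.6461
    (5,2) via x @ 2.6814
    (6,2) via x @ 3.7166
    (7,2) via x @ 4.7519  # hit
  → r_1 = 4.7519
beam 2: φ=-45°, α=60°
  direction (0.5000, 0.8660); cell (2,1); t to first gridline: x 1.1800, y 0.3118 (then +2.0000 / +1.1547)
    (2,2) via y @ 0.3118
    (3,2) via x @ 1.1800
    (3,3) via y @ 1.4665
    (3,4) via y @ 2.6212  # hit
  → r_2 = 2.6212
beam 3: φ=0°, α=105°
  direction (-0.2588, 0.9659); cell (2,1); t to first gridline: x 1.5841, y 0.2795 (then +3.8637 / +1.0353)
    (2,2) via y @ 0.2795
    (2,3) via y @ 1.3148
    (1,3) via x @ 1.5841  # hit
  → r_3 = 1.5841
beam 4: φ=45°, α=150°
  direction (-0.8660, 0.5000); cell (2,1); t to first gridline: x 0.4734, y 0.5400 (then +1.1547 / +2.0000)
    (1,1) via x @ 0.4734
    (1,2) via y @ 0.5400
    (0,2) via x @ 1.6281  # hit
  → r_4 = 1.6281
beam 5: φ=90°, α=195°
  direction (-0.9659, -0.2588); cell (2,1); t to first gridline: x 0.4245, y 2.8205 (then +1.0353 / +3.8637)
    (1,1) via x @ 0.4245
    (0,1) via x @ 1.4597  # hit
  → r_5 = 1.4597

ranges = [4.7519, 2.6212, 1.5841, 1.6281, 1.4597]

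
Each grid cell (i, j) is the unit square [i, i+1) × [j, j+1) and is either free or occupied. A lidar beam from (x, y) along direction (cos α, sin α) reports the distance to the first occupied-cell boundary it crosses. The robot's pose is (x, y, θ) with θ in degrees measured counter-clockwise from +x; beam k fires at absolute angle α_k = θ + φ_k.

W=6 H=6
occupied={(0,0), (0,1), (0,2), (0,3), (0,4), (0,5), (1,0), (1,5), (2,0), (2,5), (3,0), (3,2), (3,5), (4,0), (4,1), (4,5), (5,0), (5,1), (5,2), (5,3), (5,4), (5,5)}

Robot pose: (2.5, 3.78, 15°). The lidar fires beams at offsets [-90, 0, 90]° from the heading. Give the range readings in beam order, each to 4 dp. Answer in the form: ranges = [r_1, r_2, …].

beam 1: φ=-90°, α=285°
  dir = (cos 285°, sin 285°) = (0.2588, -0.9659); from cell (2,3)
  next x-line at t=1.9319, next y-line at t=0.8075; Δt_x=3.8637, Δt_y=1.0353
    y: enter (2,2) at t=0.8075
    y: enter (2,1) at t=1.8428
    x: enter (3,1) at t=1.9319
    y: enter (3,0) at t=2.8781 ← occupied
  → r_1 = 2.8781
beam 2: φ=0°, α=15°
  dir = (cos 15°, sin 15°) = (0.9659, 0.2588); from cell (2,3)
  next x-line at t=0.5176, next y-line at t=0.8500; Δt_x=1.0353, Δt_y=3.8637
    x: enter (3,3) at t=0.5176
    y: enter (3,4) at t=0.8500
    x: enter (4,4) at t=1.5529
    x: enter (5,4) at t=2.5882 ← occupied
  → r_2 = 2.5882
beam 3: φ=90°, α=105°
  dir = (cos 105°, sin 105°) = (-0.2588, 0.9659); from cell (2,3)
  next x-line at t=1.9319, next y-line at t=0.2278; Δt_x=3.8637, Δt_y=1.0353
    y: enter (2,4) at t=0.2278
    y: enter (2,5) at t=1.2630 ← occupied
  → r_3 = 1.2630

ranges = [2.8781, 2.5882, 1.2630]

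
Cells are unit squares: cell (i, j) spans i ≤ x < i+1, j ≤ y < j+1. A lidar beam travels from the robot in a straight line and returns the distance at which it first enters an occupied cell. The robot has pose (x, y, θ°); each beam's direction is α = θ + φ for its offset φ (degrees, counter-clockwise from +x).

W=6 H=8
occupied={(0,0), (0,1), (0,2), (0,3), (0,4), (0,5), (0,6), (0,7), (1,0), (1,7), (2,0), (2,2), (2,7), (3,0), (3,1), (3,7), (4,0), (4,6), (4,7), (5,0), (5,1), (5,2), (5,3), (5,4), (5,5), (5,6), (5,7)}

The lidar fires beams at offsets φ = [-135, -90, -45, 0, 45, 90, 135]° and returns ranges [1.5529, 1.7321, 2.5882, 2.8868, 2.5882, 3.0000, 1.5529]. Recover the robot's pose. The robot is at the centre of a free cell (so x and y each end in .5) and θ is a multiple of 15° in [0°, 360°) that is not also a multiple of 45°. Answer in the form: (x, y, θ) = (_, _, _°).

(x, y, θ) = (3.5, 5.5, 210°)

Candidates: 21 free-cell centres × 16 headings = 336 poses. Raycast each; keep the one whose scan matches to 4 dp.
  (4.5, 1.5, 75°): beam 1 = 0.5774 ≠ 1.5529 ✗
  (2.5, 5.5, 345°): beam 1 = 1.7321 ≠ 1.5529 ✗
  (2.5, 4.5, 105°): beam 1 = 2.8868 ≠ 1.5529 ✗
  …
  (3.5, 5.5, 210°): r_1=1.5529, r_2=1.7321, r_3=2.5882, r_4=2.8868, r_5=2.5882, r_6=3.0000, r_7=1.5529 — all match ✓
Only this pose fits every beam.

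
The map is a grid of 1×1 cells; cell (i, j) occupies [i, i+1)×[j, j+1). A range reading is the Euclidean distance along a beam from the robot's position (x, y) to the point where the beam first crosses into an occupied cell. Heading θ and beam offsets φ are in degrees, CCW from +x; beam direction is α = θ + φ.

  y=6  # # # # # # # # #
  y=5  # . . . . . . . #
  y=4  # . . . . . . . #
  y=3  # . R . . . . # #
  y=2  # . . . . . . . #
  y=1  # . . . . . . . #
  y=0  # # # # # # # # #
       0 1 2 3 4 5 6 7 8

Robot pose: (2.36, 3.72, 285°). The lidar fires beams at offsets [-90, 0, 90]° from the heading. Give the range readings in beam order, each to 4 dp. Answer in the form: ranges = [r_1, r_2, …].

beam 1: φ=-90°, α=195°
  d=(-0.9659,-0.2588)  start (2,3)  tX=0.3727 tY=2.7819  stride 1/|dx|=1.0353 1/|dy|=3.8637
    cross x-line → (1,3), t=0.3727
    cross x-line → (0,3), t=1.4080 (wall)
  → r_1 = 1.4080
beam 2: φ=0°, α=285°
  d=(0.2588,-0.9659)  start (2,3)  tX=2.4728 tY=0.7454  stride 1/|dx|=3.8637 1/|dy|=1.0353
    cross y-line → (2,2), t=0.7454
    cross y-line → (2,1), t=1.7807
    cross x-line → (3,1), t=2.4728
    cross y-line → (3,0), t=2.8160 (wall)
  → r_2 = 2.8160
beam 3: φ=90°, α=15°
  d=(0.9659,0.2588)  start (2,3)  tX=0.6626 tY=1.0818  stride 1/|dx|=1.0353 1/|dy|=3.8637
    cross x-line → (3,3), t=0.6626
    cross y-line → (3,4), t=1.0818
    cross x-line → (4,4), t=1.6979
    cross x-line → (5,4), t=2.7331
    cross x-line → (6,4), t=3.7684
    cross x-line → (7,4), t=4.8037
    cross y-line → (7,5), t=4.9455
    cross x-line → (8,5), t=5.8390 (wall)
  → r_3 = 5.8390

ranges = [1.4080, 2.8160, 5.8390]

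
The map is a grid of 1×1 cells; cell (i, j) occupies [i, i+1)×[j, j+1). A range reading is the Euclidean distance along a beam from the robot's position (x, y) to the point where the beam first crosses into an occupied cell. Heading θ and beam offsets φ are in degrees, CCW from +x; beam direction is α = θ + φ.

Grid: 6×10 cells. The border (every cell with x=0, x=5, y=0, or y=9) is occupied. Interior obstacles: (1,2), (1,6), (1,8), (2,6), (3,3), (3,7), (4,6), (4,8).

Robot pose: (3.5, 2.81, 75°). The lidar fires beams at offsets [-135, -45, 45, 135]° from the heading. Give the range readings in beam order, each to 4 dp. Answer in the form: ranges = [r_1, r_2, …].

beam 1: φ=-135°, α=300°
  cosα=0.5000 sinα=-0.8660 | (3,2) | tMaxX 1.0000 tMaxY 0.9353 | tΔX 2.0000 tΔY 1.1547
    t=0.9353 [y] (3,1)
    t=1.0000 [x] (4,1)
    t=2.0900 [y] (4,0) — stop
  → r_1 = 2.0900
beam 2: φ=-45°, α=30°
  cosα=0.8660 sinα=0.5000 | (3,2) | tMaxX 0.5774 tMaxY 0.3800 | tΔX 1.1547 tΔY 2.0000
    t=0.3800 [y] (3,3) — stop
  → r_2 = 0.3800
beam 3: φ=45°, α=120°
  cosα=-0.5000 sinα=0.8660 | (3,2) | tMaxX 1.0000 tMaxY 0.2194 | tΔX 2.0000 tΔY 1.1547
    t=0.2194 [y] (3,3) — stop
  → r_3 = 0.2194
beam 4: φ=135°, α=210°
  cosα=-0.8660 sinα=-0.5000 | (3,2) | tMaxX 0.5774 tMaxY 1.6200 | tΔX 1.1547 tΔY 2.0000
    t=0.5774 [x] (2,2)
    t=1.6200 [y] (2,1)
    t=1.7321 [x] (1,1)
    t=2.8868 [x] (0,1) — stop
  → r_4 = 2.8868

ranges = [2.0900, 0.3800, 0.2194, 2.8868]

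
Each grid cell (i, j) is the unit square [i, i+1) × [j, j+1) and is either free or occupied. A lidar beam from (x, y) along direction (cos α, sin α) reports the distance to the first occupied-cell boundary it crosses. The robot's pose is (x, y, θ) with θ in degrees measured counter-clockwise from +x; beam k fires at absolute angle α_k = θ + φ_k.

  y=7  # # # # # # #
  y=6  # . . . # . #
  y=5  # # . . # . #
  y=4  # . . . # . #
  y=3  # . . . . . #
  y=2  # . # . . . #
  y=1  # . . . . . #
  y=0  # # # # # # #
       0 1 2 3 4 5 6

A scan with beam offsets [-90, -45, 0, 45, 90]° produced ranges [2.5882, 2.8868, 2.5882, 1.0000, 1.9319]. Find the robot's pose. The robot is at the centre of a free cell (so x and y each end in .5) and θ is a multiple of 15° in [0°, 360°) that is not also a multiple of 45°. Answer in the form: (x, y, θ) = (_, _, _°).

Candidates: 25 free-cell centres × 16 headings = 400 poses. Raycast each; keep the one whose scan matches to 4 dp.
  (1.5, 6.5, 195°): beam 1 = 0.5176 ≠ 2.5882 ✗
  (1.5, 4.5, 345°): beam 1 = 1.9319 ≠ 2.5882 ✗
  (1.5, 6.5, 210°): beam 1 = 0.5774 ≠ 2.5882 ✗
  (1.5, 2.5, 195°): beam 1 = 1.9319 ≠ 2.5882 ✗
  …
  (3.5, 3.5, 345°): r_1=2.5882, r_2=2.8868, r_3=2.5882, r_4=1.0000, r_5=1.9319 — all match ✓
Only this pose fits every beam.

(x, y, θ) = (3.5, 3.5, 345°)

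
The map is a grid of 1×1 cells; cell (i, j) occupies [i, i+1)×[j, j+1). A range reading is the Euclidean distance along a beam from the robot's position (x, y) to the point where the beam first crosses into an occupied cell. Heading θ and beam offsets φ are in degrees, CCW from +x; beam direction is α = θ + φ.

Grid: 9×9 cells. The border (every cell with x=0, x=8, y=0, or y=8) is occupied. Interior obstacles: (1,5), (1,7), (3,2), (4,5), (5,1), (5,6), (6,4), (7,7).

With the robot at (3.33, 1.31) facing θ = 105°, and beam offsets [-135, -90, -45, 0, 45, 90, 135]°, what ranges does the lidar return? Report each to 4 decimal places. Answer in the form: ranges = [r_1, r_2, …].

ranges = [0.6200, 1.7289, 0.7967, 0.7143, 2.6905, 1.1977, 0.3580]

beam 1: φ=-135°, α=330°
  cosα=0.8660 sinα=-0.5000 | (3,1) | tMaxX 0.7736 tMaxY 0.6200 | tΔX 1.1547 tΔY 2.0000
    t=0.6200 [y] (3,0) — stop
  → r_1 = 0.6200
beam 2: φ=-90°, α=15°
  cosα=0.9659 sinα=0.2588 | (3,1) | tMaxX 0.6936 tMaxY 2.6660 | tΔX 1.0353 tΔY 3.8637
    t=0.6936 [x] (4,1)
    t=1.7289 [x] (5,1) — stop
  → r_2 = 1.7289
beam 3: φ=-45°, α=60°
  cosα=0.5000 sinα=0.8660 | (3,1) | tMaxX 1.3400 tMaxY 0.7967 | tΔX 2.0000 tΔY 1.1547
    t=0.7967 [y] (3,2) — stop
  → r_3 = 0.7967
beam 4: φ=0°, α=105°
  cosα=-0.2588 sinα=0.9659 | (3,1) | tMaxX 1.2750 tMaxY 0.7143 | tΔX 3.8637 tΔY 1.0353
    t=0.7143 [y] (3,2) — stop
  → r_4 = 0.7143
beam 5: φ=45°, α=150°
  cosα=-0.8660 sinα=0.5000 | (3,1) | tMaxX 0.3811 tMaxY 1.3800 | tΔX 1.1547 tΔY 2.0000
    t=0.3811 [x] (2,1)
    t=1.3800 [y] (2,2)
    t=1.5358 [x] (1,2)
    t=2.6905 [x] (0,2) — stop
  → r_5 = 2.6905
beam 6: φ=90°, α=195°
  cosα=-0.9659 sinα=-0.2588 | (3,1) | tMaxX 0.3416 tMaxY 1.1977 | tΔX 1.0353 tΔY 3.8637
    t=0.3416 [x] (2,1)
    t=1.1977 [y] (2,0) — stop
  → r_6 = 1.1977
beam 7: φ=135°, α=240°
  cosα=-0.5000 sinα=-0.8660 | (3,1) | tMaxX 0.6600 tMaxY 0.3580 | tΔX 2.0000 tΔY 1.1547
    t=0.3580 [y] (3,0) — stop
  → r_7 = 0.3580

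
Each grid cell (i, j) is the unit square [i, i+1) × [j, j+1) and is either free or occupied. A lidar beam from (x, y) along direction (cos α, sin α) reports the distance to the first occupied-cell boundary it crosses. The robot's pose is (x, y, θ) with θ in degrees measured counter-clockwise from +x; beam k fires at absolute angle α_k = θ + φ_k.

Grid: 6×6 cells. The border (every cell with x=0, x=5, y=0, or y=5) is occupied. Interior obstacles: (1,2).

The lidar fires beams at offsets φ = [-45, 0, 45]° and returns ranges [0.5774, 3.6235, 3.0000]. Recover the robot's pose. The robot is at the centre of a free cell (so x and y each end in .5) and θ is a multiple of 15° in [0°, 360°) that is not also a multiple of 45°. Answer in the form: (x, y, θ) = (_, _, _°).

(x, y, θ) = (1.5, 3.5, 345°)

Enumerate (i+0.5, j+0.5, θ) over the 15 free cells and 16 admissible headings. For each, cast all 3 beams and compare to the given ranges.
  (4.5, 3.5, 195°): beam 1 = 3.0000 ≠ 0.5774 ✗
  (4.5, 2.5, 150°): beam 1 = 2.5882 ≠ 0.5774 ✗
  (4.5, 1.5, 210°): beam 1 = 2.5882 ≠ 0.5774 ✗
  …
  (1.5, 3.5, 345°): r_1=0.5774, r_2=3.6235, r_3=3.0000 — all match ✓
Only this pose fits every beam.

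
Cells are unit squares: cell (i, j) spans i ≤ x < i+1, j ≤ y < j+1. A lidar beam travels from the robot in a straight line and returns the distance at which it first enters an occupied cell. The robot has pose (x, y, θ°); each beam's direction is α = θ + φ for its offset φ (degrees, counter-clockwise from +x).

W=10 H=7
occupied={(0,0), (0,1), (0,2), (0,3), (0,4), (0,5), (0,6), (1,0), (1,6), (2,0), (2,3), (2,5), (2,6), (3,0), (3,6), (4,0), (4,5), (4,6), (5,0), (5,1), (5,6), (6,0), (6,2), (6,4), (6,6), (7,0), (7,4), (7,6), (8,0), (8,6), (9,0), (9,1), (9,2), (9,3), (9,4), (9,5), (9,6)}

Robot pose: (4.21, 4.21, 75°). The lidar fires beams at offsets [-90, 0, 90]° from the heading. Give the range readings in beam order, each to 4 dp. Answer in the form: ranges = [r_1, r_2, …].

beam 1: φ=-90°, α=345°
  cosα=0.9659 sinα=-0.2588 | (4,4) | tMaxX 0.8179 tMaxY 0.8114 | tΔX 1.0353 tΔY 3.8637
    t=0.8114 [y] (4,3)
    t=0.8179 [x] (5,3)
    t=1.8531 [x] (6,3)
    t=2.8884 [x] (7,3)
    t=3.9237 [x] (8,3)
    t=4.6751 [y] (8,2)
    t=4.9590 [x] (9,2) — stop
  → r_1 = 4.9590
beam 2: φ=0°, α=75°
  cosα=0.2588 sinα=0.9659 | (4,4) | tMaxX 3.0523 tMaxY 0.8179 | tΔX 3.8637 tΔY 1.0353
    t=0.8179 [y] (4,5) — stop
  → r_2 = 0.8179
beam 3: φ=90°, α=165°
  cosα=-0.9659 sinα=0.2588 | (4,4) | tMaxX 0.2174 tMaxY 3.0523 | tΔX 1.0353 tΔY 3.8637
    t=0.2174 [x] (3,4)
    t=1.2527 [x] (2,4)
    t=2.2880 [x] (1,4)
    t=3.0523 [y] (1,5)
    t=3.3232 [x] (0,5) — stop
  → r_3 = 3.3232

ranges = [4.9590, 0.8179, 3.3232]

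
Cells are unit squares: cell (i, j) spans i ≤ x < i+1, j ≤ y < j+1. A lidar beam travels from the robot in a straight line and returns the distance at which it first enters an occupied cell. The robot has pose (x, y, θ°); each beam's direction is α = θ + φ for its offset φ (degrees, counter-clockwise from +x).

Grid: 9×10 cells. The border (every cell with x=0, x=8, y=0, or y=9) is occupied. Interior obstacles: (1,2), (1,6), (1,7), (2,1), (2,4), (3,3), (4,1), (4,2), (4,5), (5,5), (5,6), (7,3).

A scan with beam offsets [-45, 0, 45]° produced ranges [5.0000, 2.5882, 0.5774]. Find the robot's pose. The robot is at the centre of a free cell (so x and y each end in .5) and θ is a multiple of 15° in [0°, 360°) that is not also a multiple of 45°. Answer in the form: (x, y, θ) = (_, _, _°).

Enumerate (i+0.5, j+0.5, θ) over the 44 free cells and 16 admissible headings. For each, cast all 3 beams and compare to the given ranges.
  (7.5, 6.5, 15°): beam 1 = 0.5774 ≠ 5.0000 ✗
  (2.5, 5.5, 285°): beam 1 = 0.5774 ≠ 5.0000 ✗
  (6.5, 8.5, 150°): beam 1 = 0.5176 ≠ 5.0000 ✗
  (1.5, 5.5, 75°): beam 1 = 7.0000 ≠ 5.0000 ✗
  …
  (5.5, 2.5, 105°): r_1=5.0000, r_2=2.5882, r_3=0.5774 — all match ✓
Unique over the lattice → pose = (5.5, 2.5, 105°).

(x, y, θ) = (5.5, 2.5, 105°)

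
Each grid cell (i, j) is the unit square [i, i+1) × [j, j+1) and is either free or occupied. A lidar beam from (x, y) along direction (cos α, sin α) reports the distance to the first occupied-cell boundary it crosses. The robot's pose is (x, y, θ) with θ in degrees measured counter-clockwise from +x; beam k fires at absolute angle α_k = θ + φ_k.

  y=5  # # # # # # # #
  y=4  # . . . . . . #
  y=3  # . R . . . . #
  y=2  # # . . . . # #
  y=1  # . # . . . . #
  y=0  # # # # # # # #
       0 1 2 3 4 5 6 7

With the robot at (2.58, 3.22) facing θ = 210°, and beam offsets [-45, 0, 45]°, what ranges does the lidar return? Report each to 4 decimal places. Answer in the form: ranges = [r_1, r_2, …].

beam 1: φ=-45°, α=165°
  dir = (cos 165°, sin 165°) = (-0.9659, 0.2588); from cell (2,3)
  next x-line at t=0.6005, next y-line at t=3.0137; Δt_x=1.0353, Δt_y=3.8637
    x: enter (1,3) at t=0.6005
    x: enter (0,3) at t=1.6357 ← occupied
  → r_1 = 1.6357
beam 2: φ=0°, α=210°
  dir = (cos 210°, sin 210°) = (-0.8660, -0.5000); from cell (2,3)
  next x-line at t=0.6697, next y-line at t=0.4400; Δt_x=1.1547, Δt_y=2.0000
    y: enter (2,2) at t=0.4400
    x: enter (1,2) at t=0.6697 ← occupied
  → r_2 = 0.6697
beam 3: φ=45°, α=255°
  dir = (cos 255°, sin 255°) = (-0.2588, -0.9659); from cell (2,3)
  next x-line at t=2.2409, next y-line at t=0.2278; Δt_x=3.8637, Δt_y=1.0353
    y: enter (2,2) at t=0.2278
    y: enter (2,1) at t=1.2630 ← occupied
  → r_3 = 1.2630

ranges = [1.6357, 0.6697, 1.2630]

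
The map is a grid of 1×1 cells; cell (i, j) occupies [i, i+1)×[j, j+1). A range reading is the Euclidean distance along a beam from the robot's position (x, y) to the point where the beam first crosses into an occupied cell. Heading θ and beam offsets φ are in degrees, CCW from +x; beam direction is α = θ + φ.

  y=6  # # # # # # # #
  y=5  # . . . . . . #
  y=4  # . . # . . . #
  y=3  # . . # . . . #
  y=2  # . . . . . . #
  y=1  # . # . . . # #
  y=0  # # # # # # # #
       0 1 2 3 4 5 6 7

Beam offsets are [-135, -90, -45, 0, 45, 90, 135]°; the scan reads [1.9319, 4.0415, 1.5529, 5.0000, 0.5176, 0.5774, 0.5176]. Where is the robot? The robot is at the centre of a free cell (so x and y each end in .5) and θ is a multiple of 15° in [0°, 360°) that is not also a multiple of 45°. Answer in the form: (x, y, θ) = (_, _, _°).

(x, y, θ) = (3.5, 1.5, 120°)

The pose lattice has 26·16 = 416 candidates. Test each by forward raycasting.
  (5.5, 1.5, 345°): beam 1 = 1.0000 ≠ 1.9319 ✗
  (5.5, 3.5, 255°): beam 1 = 2.8868 ≠ 1.9319 ✗
  (4.5, 1.5, 165°): beam 1 = 2.8868 ≠ 1.9319 ✗
  (6.5, 3.5, 105°): beam 1 = 0.5774 ≠ 1.9319 ✗
  …
  (3.5, 1.5, 120°): r_1=1.9319, r_2=4.0415, r_3=1.5529, r_4=5.0000, r_5=0.5176, r_6=0.5774, r_7=0.5176 — all match ✓
Only this pose fits every beam.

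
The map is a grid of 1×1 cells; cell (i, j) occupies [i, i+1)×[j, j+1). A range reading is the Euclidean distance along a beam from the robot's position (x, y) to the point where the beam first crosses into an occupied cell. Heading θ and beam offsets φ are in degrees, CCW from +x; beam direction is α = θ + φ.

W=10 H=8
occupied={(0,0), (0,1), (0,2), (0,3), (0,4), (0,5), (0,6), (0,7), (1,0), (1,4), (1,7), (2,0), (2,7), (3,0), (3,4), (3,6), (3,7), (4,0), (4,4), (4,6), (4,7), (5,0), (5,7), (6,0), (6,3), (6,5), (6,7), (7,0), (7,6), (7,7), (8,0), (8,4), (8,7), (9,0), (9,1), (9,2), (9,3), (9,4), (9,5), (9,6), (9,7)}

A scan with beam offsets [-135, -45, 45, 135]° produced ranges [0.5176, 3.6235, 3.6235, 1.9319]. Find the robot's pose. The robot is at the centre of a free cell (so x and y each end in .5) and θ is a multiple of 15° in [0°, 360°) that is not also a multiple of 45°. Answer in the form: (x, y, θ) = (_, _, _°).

The pose lattice has 39·16 = 624 candidates. Test each by forward raycasting.
  (1.5, 2.5, 300°): beam 2 = 1.5529 ≠ 3.6235 ✗
  (3.5, 3.5, 345°): beam 1 = 2.8868 ≠ 0.5176 ✗
  (2.5, 3.5, 60°): beam 1 = 2.5882 ≠ 0.5176 ✗
  (7.5, 1.5, 255°): beam 1 = 1.7321 ≠ 0.5176 ✗
  (6.5, 4.5, 165°): beam 1 = 2.8868 ≠ 0.5176 ✗
  …
  (5.5, 4.5, 330°): r_1=0.5176, r_2=3.6235, r_3=3.6235, r_4=1.9319 — all match ✓
No second candidate reproduces the full scan.

(x, y, θ) = (5.5, 4.5, 330°)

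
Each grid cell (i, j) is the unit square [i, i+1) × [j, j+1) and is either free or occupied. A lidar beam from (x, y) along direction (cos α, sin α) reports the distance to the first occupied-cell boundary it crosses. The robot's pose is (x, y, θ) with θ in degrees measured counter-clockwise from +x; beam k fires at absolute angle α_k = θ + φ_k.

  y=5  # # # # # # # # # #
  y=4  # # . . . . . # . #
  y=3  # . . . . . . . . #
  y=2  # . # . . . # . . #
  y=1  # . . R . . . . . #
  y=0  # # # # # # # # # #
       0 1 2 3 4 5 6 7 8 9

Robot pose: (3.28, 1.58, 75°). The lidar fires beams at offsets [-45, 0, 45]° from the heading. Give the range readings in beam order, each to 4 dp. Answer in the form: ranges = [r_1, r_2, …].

ranges = [4.8400, 3.5406, 0.5600]

beam 1: φ=-45°, α=30°
  direction (0.8660, 0.5000); cell (3,1); t to first gridline: x 0.8314, y 0.8400 (then +1.1547 / +2.0000)
    (4,1) via x @ 0.8314
    (4,2) via y @ 0.8400
    (5,2) via x @ 1.9861
    (5,3) via y @ 2.8400
    (6,3) via x @ 3.1408
    (7,3) via x @ 4.2955
    (7,4) via y @ 4.8400  # hit
  → r_1 = 4.8400
beam 2: φ=0°, α=75°
  direction (0.2588, 0.9659); cell (3,1); t to first gridline: x 2.7819, y 0.4348 (then +3.8637 / +1.0353)
    (3,2) via y @ 0.4348
    (3,3) via y @ 1.4701
    (3,4) via y @ 2.5054
    (4,4) via x @ 2.7819
    (4,5) via y @ 3.5406  # hit
  → r_2 = 3.5406
beam 3: φ=45°, α=120°
  direction (-0.5000, 0.8660); cell (3,1); t to first gridline: x 0.5600, y 0.4850 (then +2.0000 / +1.1547)
    (3,2) via y @ 0.4850
    (2,2) via x @ 0.5600  # hit
  → r_3 = 0.5600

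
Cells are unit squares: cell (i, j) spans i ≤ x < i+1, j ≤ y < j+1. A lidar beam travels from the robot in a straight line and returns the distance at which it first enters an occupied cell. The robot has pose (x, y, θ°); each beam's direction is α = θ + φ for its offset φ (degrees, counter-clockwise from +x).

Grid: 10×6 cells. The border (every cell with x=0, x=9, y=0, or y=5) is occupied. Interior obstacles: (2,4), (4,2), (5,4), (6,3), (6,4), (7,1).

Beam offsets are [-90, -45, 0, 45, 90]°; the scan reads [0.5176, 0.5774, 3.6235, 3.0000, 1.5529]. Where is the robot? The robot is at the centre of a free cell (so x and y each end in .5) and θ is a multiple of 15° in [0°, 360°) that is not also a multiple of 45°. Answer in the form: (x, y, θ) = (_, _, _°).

Enumerate (i+0.5, j+0.5, θ) over the 26 free cells and 16 admissible headings. For each, cast all 5 beams and compare to the given ranges.
  (5.5, 1.5, 345°): beam 3 = 1.5529 ≠ 3.6235 ✗
  (5.5, 1.5, 15°): beam 2 = 1.0000 ≠ 0.5774 ✗
  (5.5, 1.5, 75°): beam 1 = 1.5529 ≠ 0.5176 ✗
  (1.5, 1.5, 105°): beam 1 = 2.5882 ≠ 0.5176 ✗
  (5.5, 1.5, 165°): beam 1 = 1.9319 ≠ 0.5176 ✗
  …
  (7.5, 4.5, 255°): r_1=0.5176, r_2=0.5774, r_3=3.6235, r_4=3.0000, r_5=1.5529 — all match ✓
Unique over the lattice → pose = (7.5, 4.5, 255°).

(x, y, θ) = (7.5, 4.5, 255°)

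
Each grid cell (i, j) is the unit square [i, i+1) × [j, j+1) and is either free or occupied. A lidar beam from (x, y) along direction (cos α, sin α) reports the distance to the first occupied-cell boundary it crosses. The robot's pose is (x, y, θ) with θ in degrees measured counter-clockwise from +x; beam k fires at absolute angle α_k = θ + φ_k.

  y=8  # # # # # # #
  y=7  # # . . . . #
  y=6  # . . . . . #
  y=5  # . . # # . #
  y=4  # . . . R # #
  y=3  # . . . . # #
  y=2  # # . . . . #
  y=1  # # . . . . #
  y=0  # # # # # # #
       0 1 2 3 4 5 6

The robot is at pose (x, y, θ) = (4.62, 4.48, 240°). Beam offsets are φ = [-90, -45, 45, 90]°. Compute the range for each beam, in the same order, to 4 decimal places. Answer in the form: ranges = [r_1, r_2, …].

beam 1: φ=-90°, α=150°
  cosα=-0.8660 sinα=0.5000 | (4,4) | tMaxX 0.7159 tMaxY 1.0400 | tΔX 1.1547 tΔY 2.0000
    t=0.7159 [x] (3,4)
    t=1.0400 [y] (3,5) — stop
  → r_1 = 1.0400
beam 2: φ=-45°, α=195°
  cosα=-0.9659 sinα=-0.2588 | (4,4) | tMaxX 0.6419 tMaxY 1.8546 | tΔX 1.0353 tΔY 3.8637
    t=0.6419 [x] (3,4)
    t=1.6771 [x] (2,4)
    t=1.8546 [y] (2,3)
    t=2.7124 [x] (1,3)
    t=3.7477 [x] (0,3) — stop
  → r_2 = 3.7477
beam 3: φ=45°, α=285°
  cosα=0.2588 sinα=-0.9659 | (4,4) | tMaxX 1.4682 tMaxY 0.4969 | tΔX 3.8637 tΔY 1.0353
    t=0.4969 [y] (4,3)
    t=1.4682 [x] (5,3) — stop
  → r_3 = 1.4682
beam 4: φ=90°, α=330°
  cosα=0.8660 sinα=-0.5000 | (4,4) | tMaxX 0.4388 tMaxY 0.9600 | tΔX 1.1547 tΔY 2.0000
    t=0.4388 [x] (5,4) — stop
  → r_4 = 0.4388

ranges = [1.0400, 3.7477, 1.4682, 0.4388]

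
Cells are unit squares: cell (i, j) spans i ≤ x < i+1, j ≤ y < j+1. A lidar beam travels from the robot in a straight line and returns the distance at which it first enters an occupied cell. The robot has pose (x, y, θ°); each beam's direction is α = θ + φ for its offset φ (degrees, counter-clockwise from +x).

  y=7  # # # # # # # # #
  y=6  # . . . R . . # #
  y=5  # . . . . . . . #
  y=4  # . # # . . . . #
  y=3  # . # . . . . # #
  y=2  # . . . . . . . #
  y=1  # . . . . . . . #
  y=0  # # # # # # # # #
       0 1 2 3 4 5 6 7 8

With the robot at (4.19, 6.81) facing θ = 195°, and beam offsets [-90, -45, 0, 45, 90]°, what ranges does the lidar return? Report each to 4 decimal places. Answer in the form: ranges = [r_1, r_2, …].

beam 1: φ=-90°, α=105°
  d=(-0.2588,0.9659)  start (4,6)  tX=0.7341 tY=0.1967  stride 1/|dx|=3.8637 1/|dy|=1.0353
    cross y-line → (4,7), t=0.1967 (wall)
  → r_1 = 0.1967
beam 2: φ=-45°, α=150°
  d=(-0.8660,0.5000)  start (4,6)  tX=0.2194 tY=0.3800  stride 1/|dx|=1.1547 1/|dy|=2.0000
    cross x-line → (3,6), t=0.2194
    cross y-line → (3,7), t=0.3800 (wall)
  → r_2 = 0.3800
beam 3: φ=0°, α=195°
  d=(-0.9659,-0.2588)  start (4,6)  tX=0.1967 tY=3.1296  stride 1/|dx|=1.0353 1/|dy|=3.8637
    cross x-line → (3,6), t=0.1967
    cross x-line → (2,6), t=1.2320
    cross x-line → (1,6), t=2.2673
    cross y-line → (1,5), t=3.1296
    cross x-line → (0,5), t=3.3025 (wall)
  → r_3 = 3.3025
beam 4: φ=45°, α=240°
  d=(-0.5000,-0.8660)  start (4,6)  tX=0.3800 tY=0.9353  stride 1/|dx|=2.0000 1/|dy|=1.1547
    cross x-line → (3,6), t=0.3800
    cross y-line → (3,5), t=0.9353
    cross y-line → (3,4), t=2.0900 (wall)
  → r_4 = 2.0900
beam 5: φ=90°, α=285°
  d=(0.2588,-0.9659)  start (4,6)  tX=3.1296 tY=0.8386  stride 1/|dx|=3.8637 1/|dy|=1.0353
    cross y-line → (4,5), t=0.8386
    cross y-line → (4,4), t=1.8738
    cross y-line → (4,3), t=2.9091
    cross x-line → (5,3), t=3.1296
    cross y-line → (5,2), t=3.9444
    cross y-line → (5,1), t=4.9797
    cross y-line → (5,0), t=6.0150 (wall)
  → r_5 = 6.0150

ranges = [0.1967, 0.3800, 3.3025, 2.0900, 6.0150]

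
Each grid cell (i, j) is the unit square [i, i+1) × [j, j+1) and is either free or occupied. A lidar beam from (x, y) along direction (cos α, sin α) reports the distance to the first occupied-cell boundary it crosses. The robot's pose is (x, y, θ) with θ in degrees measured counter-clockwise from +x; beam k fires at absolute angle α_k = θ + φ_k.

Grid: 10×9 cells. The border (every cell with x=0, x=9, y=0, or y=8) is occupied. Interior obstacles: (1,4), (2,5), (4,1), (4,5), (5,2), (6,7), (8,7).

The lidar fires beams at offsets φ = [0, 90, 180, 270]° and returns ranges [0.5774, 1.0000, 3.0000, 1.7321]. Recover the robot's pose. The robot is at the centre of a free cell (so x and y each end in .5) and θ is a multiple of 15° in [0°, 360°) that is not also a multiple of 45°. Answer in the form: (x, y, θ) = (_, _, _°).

(x, y, θ) = (7.5, 1.5, 240°)

The pose lattice has 49·16 = 784 candidates. Test each by forward raycasting.
  (4.5, 6.5, 195°): beam 1 = 1.9319 ≠ 0.5774 ✗
  (6.5, 5.5, 105°): beam 1 = 1.5529 ≠ 0.5774 ✗
  (8.5, 5.5, 285°): beam 1 = 1.9319 ≠ 0.5774 ✗
  (3.5, 4.5, 165°): beam 1 = 1.5529 ≠ 0.5774 ✗
  …
  (7.5, 1.5, 240°): r_1=0.5774, r_2=1.0000, r_3=3.0000, r_4=1.7321 — all match ✓
No second candidate reproduces the full scan.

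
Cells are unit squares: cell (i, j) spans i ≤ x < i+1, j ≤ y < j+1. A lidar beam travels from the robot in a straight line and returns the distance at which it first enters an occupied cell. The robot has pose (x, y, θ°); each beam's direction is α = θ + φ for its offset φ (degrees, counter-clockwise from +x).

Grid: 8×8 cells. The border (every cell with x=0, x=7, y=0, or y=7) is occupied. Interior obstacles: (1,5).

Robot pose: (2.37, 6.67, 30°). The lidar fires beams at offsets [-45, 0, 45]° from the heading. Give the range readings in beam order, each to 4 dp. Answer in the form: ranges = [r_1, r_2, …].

beam 1: φ=-45°, α=345°
  cosα=0.9659 sinα=-0.2588 | (2,6) | tMaxX 0.6522 tMaxY 2.5887 | tΔX 1.0353 tΔY 3.8637
    t=0.6522 [x] (3,6)
    t=1.6875 [x] (4,6)
    t=2.5887 [y] (4,5)
    t=2.7228 [x] (5,5)
    t=3.7581 [x] (6,5)
    t=4.7933 [x] (7,5) — stop
  → r_1 = 4.7933
beam 2: φ=0°, α=30°
  cosα=0.8660 sinα=0.5000 | (2,6) | tMaxX 0.7275 tMaxY 0.6600 | tΔX 1.1547 tΔY 2.0000
    t=0.6600 [y] (2,7) — stop
  → r_2 = 0.6600
beam 3: φ=45°, α=75°
  cosα=0.2588 sinα=0.9659 | (2,6) | tMaxX 2.4341 tMaxY 0.3416 | tΔX 3.8637 tΔY 1.0353
    t=0.3416 [y] (2,7) — stop
  → r_3 = 0.3416

ranges = [4.7933, 0.6600, 0.3416]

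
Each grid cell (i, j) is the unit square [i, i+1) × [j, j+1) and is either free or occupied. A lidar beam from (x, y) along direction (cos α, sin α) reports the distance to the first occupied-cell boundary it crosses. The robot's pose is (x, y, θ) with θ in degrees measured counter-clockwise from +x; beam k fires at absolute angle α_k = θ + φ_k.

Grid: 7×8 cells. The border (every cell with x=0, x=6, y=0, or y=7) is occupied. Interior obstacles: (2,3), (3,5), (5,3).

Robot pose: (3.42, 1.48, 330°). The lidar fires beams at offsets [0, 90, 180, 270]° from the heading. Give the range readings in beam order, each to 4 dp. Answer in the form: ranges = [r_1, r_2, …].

ranges = [0.9600, 5.1600, 2.7944, 0.5543]

beam 1: φ=0°, α=330°
  d=(0.8660,-0.5000)  start (3,1)  tX=0.6697 tY=0.9600  stride 1/|dx|=1.1547 1/|dy|=2.0000
    cross x-line → (4,1), t=0.6697
    cross y-line → (4,0), t=0.9600 (wall)
  → r_1 = 0.9600
beam 2: φ=90°, α=60°
  d=(0.5000,0.8660)  start (3,1)  tX=1.1600 tY=0.6004  stride 1/|dx|=2.0000 1/|dy|=1.1547
    cross y-line → (3,2), t=0.6004
    cross x-line → (4,2), t=1.1600
    cross y-line → (4,3), t=1.7551
    cross y-line → (4,4), t=2.9098
    cross x-line → (5,4), t=3.1600
    cross y-line → (5,5), t=4.0645
    cross x-line → (6,5), t=5.1600 (wall)
  → r_2 = 5.1600
beam 3: φ=180°, α=150°
  d=(-0.8660,0.5000)  start (3,1)  tX=0.4850 tY=1.0400  stride 1/|dx|=1.1547 1/|dy|=2.0000
    cross x-line → (2,1), t=0.4850
    cross y-line → (2,2), t=1.0400
    cross x-line → (1,2), t=1.6397
    cross x-line → (0,2), t=2.7944 (wall)
  → r_3 = 2.7944
beam 4: φ=270°, α=240°
  d=(-0.5000,-0.8660)  start (3,1)  tX=0.8400 tY=0.5543  stride 1/|dx|=2.0000 1/|dy|=1.1547
    cross y-line → (3,0), t=0.5543 (wall)
  → r_4 = 0.5543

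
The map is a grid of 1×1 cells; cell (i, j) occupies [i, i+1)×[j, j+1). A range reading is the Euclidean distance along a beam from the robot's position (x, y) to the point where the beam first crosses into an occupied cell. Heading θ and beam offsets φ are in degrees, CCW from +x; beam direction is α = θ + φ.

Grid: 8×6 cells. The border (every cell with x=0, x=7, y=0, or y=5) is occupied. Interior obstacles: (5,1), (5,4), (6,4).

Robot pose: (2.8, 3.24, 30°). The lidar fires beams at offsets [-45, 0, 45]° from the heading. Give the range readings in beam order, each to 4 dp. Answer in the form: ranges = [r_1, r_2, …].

beam 1: φ=-45°, α=345°
  direction (0.9659, -0.2588); cell (2,3); t to first gridline: x 0.2071, y 0.9273 (then +1.0353 / +3.8637)
    (3,3) via x @ 0.2071
    (3,2) via y @ 0.9273
    (4,2) via x @ 1.2423
    (5,2) via x @ 2.2776
    (6,2) via x @ 3.3129
    (7,2) via x @ 4.3482  # hit
  → r_1 = 4.3482
beam 2: φ=0°, α=30°
  direction (0.8660, 0.5000); cell (2,3); t to first gridline: x 0.2309, y 1.5200 (then +1.1547 / +2.0000)
    (3,3) via x @ 0.2309
    (4,3) via x @ 1.3856
    (4,4) via y @ 1.5200
    (5,4) via x @ 2.5403  # hit
  → r_2 = 2.5403
beam 3: φ=45°, α=75°
  direction (0.2588, 0.9659); cell (2,3); t to first gridline: x 0.7727, y 0.7868 (then +3.8637 / +1.0353)
    (3,3) via x @ 0.7727
    (3,4) via y @ 0.7868
    (3,5) via y @ 1.8221  # hit
  → r_3 = 1.8221

ranges = [4.3482, 2.5403, 1.8221]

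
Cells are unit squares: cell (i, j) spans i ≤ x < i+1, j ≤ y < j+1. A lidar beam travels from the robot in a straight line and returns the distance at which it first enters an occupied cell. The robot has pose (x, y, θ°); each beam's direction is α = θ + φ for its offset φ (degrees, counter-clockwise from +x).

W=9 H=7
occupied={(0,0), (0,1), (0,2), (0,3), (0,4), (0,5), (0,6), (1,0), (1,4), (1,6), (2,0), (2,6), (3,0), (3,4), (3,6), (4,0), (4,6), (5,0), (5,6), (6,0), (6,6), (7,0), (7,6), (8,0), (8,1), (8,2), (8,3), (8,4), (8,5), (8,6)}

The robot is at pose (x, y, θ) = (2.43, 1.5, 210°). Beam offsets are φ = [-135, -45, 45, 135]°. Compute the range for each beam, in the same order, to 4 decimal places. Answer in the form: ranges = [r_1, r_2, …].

beam 1: φ=-135°, α=75°
  cosα=0.2588 sinα=0.9659 | (2,1) | tMaxX 2.2023 tMaxY 0.5176 | tΔX 3.8637 tΔY 1.0353
    t=0.5176 [y] (2,2)
    t=1.5529 [y] (2,3)
    t=2.2023 [x] (3,3)
    t=2.5882 [y] (3,4) — stop
  → r_1 = 2.5882
beam 2: φ=-45°, α=165°
  cosα=-0.9659 sinα=0.2588 | (2,1) | tMaxX 0.4452 tMaxY 1.9319 | tΔX 1.0353 tΔY 3.8637
    t=0.4452 [x] (1,1)
    t=1.4804 [x] (0,1) — stop
  → r_2 = 1.4804
beam 3: φ=45°, α=255°
  cosα=-0.2588 sinα=-0.9659 | (2,1) | tMaxX 1.6614 tMaxY 0.5176 | tΔX 3.8637 tΔY 1.0353
    t=0.5176 [y] (2,0) — stop
  → r_3 = 0.5176
beam 4: φ=135°, α=345°
  cosα=0.9659 sinα=-0.2588 | (2,1) | tMaxX 0.5901 tMaxY 1.9319 | tΔX 1.0353 tΔY 3.8637
    t=0.5901 [x] (3,1)
    t=1.6254 [x] (4,1)
    t=1.9319 [y] (4,0) — stop
  → r_4 = 1.9319

ranges = [2.5882, 1.4804, 0.5176, 1.9319]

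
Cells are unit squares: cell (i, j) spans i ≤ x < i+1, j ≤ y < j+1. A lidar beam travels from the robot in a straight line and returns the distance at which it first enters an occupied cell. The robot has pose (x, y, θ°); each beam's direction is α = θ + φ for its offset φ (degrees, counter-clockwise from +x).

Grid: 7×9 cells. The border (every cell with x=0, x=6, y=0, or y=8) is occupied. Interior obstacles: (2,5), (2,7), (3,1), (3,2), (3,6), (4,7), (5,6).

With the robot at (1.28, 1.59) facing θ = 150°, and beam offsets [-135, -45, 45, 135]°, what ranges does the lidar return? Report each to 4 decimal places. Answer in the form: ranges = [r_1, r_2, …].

ranges = [1.7807, 1.0818, 0.2899, 0.6108]

beam 1: φ=-135°, α=15°
  direction (0.9659, 0.2588); cell (1,1); t to first gridline: x 0.7454, y 1.5841 (then +1.0353 / +3.8637)
    (2,1) via x @ 0.7454
    (2,2) via y @ 1.5841
    (3,2) via x @ 1.7807  # hit
  → r_1 = 1.7807
beam 2: φ=-45°, α=105°
  direction (-0.2588, 0.9659); cell (1,1); t to first gridline: x 1.0818, y 0.4245 (then +3.8637 / +1.0353)
    (1,2) via y @ 0.4245
    (0,2) via x @ 1.0818  # hit
  → r_2 = 1.0818
beam 3: φ=45°, α=195°
  direction (-0.9659, -0.2588); cell (1,1); t to first gridline: x 0.2899, y 2.2796 (then +1.0353 / +3.8637)
    (0,1) via x @ 0.2899  # hit
  → r_3 = 0.2899
beam 4: φ=135°, α=285°
  direction (0.2588, -0.9659); cell (1,1); t to first gridline: x 2.7819, y 0.6108 (then +3.8637 / +1.0353)
    (1,0) via y @ 0.6108  # hit
  → r_4 = 0.6108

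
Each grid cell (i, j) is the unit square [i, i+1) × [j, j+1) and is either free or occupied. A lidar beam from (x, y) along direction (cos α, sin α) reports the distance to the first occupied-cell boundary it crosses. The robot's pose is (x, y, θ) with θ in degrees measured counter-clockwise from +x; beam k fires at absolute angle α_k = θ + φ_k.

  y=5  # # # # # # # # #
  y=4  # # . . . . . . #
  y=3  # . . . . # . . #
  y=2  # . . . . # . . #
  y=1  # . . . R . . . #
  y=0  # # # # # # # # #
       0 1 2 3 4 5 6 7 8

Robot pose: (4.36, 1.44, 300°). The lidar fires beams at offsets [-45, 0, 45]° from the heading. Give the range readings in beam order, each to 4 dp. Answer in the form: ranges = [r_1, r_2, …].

ranges = [0.4555, 0.5081, 1.7000]

beam 1: φ=-45°, α=255°
  dir = (cos 255°, sin 255°) = (-0.2588, -0.9659); from cell (4,1)
  next x-line at t=1.3909, next y-line at t=0.4555; Δt_x=3.8637, Δt_y=1.0353
    y: enter (4,0) at t=0.4555 ← occupied
  → r_1 = 0.4555
beam 2: φ=0°, α=300°
  dir = (cos 300°, sin 300°) = (0.5000, -0.8660); from cell (4,1)
  next x-line at t=1.2800, next y-line at t=0.5081; Δt_x=2.0000, Δt_y=1.1547
    y: enter (4,0) at t=0.5081 ← occupied
  → r_2 = 0.5081
beam 3: φ=45°, α=345°
  dir = (cos 345°, sin 345°) = (0.9659, -0.2588); from cell (4,1)
  next x-line at t=0.6626, next y-line at t=1.7000; Δt_x=1.0353, Δt_y=3.8637
    x: enter (5,1) at t=0.6626
    x: enter (6,1) at t=1.6979
    y: enter (6,0) at t=1.7000 ← occupied
  → r_3 = 1.7000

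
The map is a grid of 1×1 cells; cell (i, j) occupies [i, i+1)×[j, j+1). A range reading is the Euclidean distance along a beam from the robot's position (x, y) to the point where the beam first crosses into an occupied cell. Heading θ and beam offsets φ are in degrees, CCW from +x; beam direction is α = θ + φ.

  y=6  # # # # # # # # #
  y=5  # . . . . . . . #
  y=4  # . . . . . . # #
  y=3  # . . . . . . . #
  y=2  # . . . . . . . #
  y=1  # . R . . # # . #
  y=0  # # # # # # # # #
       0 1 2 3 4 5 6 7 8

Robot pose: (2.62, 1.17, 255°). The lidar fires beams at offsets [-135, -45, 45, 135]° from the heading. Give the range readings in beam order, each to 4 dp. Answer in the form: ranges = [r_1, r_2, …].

ranges = [3.2400, 0.3400, 0.1963, 5.6600]

beam 1: φ=-135°, α=120°
  d=(-0.5000,0.8660)  start (2,1)  tX=1.2400 tY=0.9584  stride 1/|dx|=2.0000 1/|dy|=1.1547
    cross y-line → (2,2), t=0.9584
    cross x-line → (1,2), t=1.2400
    cross y-line → (1,3), t=2.1131
    cross x-line → (0,3), t=3.2400 (wall)
  → r_1 = 3.2400
beam 2: φ=-45°, α=210°
  d=(-0.8660,-0.5000)  start (2,1)  tX=0.7159 tY=0.3400  stride 1/|dx|=1.1547 1/|dy|=2.0000
    cross y-line → (2,0), t=0.3400 (wall)
  → r_2 = 0.3400
beam 3: φ=45°, α=300°
  d=(0.5000,-0.8660)  start (2,1)  tX=0.7600 tY=0.1963  stride 1/|dx|=2.0000 1/|dy|=1.1547
    cross y-line → (2,0), t=0.1963 (wall)
  → r_3 = 0.1963
beam 4: φ=135°, α=30°
  d=(0.8660,0.5000)  start (2,1)  tX=0.4388 tY=1.6600  stride 1/|dx|=1.1547 1/|dy|=2.0000
    cross x-line → (3,1), t=0.4388
    cross x-line → (4,1), t=1.5935
    cross y-line → (4,2), t=1.6600
    cross x-line → (5,2), t=2.7482
    cross y-line → (5,3), t=3.6600
    cross x-line → (6,3), t=3.9029
    cross x-line → (7,3), t=5.0576
    cross y-line → (7,4), t=5.6600 (wall)
  → r_4 = 5.6600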